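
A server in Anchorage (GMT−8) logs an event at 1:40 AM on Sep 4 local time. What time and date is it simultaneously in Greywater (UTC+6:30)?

In UTC: 1:40 AM + 8:00 = 9:40 AM on Sep 4.
Greywater is UTC+6:30: 9:40 AM + 6:30 = 4:10 PM on Sep 4.

4:10 PM on September 4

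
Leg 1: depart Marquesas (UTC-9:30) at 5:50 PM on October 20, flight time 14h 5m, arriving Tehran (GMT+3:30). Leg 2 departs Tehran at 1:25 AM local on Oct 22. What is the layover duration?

4 hours 30 minutes

Convert departure to UTC: 5:50 PM + 9:30 = 3:20 AM UTC on Oct 21.
Add 14 hours and 5 minutes flight time → 5:25 PM UTC.
Tehran is UTC+3:30, so local arrival = 5:25 PM + 3:30 = 8:55 PM on Oct 21.
Layover = 1:25 AM − 8:55 PM (+1 day) = 4 hours 30 minutes.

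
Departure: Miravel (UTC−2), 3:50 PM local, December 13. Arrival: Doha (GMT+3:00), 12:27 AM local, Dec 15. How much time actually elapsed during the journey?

27 hours 37 minutes

Departure in UTC: 3:50 PM + 2:00 = 5:50 PM on Dec 13.
Arrival in UTC: 12:27 AM − 3:00 = 9:27 PM on Dec 14.
Elapsed = 9:27 PM − 5:50 PM (+1 day) = 27 hours 37 minutes.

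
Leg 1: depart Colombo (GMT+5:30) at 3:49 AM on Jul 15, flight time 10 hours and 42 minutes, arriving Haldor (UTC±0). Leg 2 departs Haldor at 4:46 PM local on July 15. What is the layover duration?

7 hours 45 minutes

Convert departure to UTC: 3:49 AM − 5:30 = 10:19 PM UTC on Jul 14.
Add 10 hours 42 minutes flight time → 9:01 AM UTC (Jul 15).
Haldor is UTC+0, so local arrival is the same: 9:01 AM on Jul 15.
Layover = 4:46 PM − 9:01 AM = 7 hours 45 minutes.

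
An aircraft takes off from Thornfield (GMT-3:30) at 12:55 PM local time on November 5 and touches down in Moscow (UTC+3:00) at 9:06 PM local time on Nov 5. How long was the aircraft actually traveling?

1 hour 41 minutes

Moscow is 6:30 ahead of Thornfield.
Clock-face elapsed time (ignoring zones) is 8 hours 11 minutes.
Actual elapsed = 8 hours 11 minutes − 6:30 = 1 hour 41 minutes.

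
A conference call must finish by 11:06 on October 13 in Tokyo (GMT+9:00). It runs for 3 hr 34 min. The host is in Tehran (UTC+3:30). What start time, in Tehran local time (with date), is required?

02:02 on October 13

Target end time in UTC: 11:06 − 9:00 = 02:06 on Oct 13.
Subtract 3 hours and 34 minutes → start 22:32 UTC on Oct 12.
Tehran is UTC+3:30: 22:32 + 3:30 = 02:02 on Oct 13.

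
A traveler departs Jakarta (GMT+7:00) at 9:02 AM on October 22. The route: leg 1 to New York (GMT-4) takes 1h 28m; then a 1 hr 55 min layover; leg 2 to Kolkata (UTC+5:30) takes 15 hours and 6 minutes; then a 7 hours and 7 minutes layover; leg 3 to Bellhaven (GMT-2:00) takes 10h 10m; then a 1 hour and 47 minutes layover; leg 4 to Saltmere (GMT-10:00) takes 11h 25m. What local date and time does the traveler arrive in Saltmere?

Convert departure to UTC: 9:02 AM − 7:00 = 2:02 AM UTC on Oct 22.
Add 1 hour and 28 minutes leg 1 → 3:30 AM UTC.
Add 1 hour and 55 minutes layover in New York → 5:25 AM UTC.
Add 15 hours 6 minutes leg 2 → 8:31 PM UTC.
Add 7 hours and 7 minutes layover in Kolkata → 3:38 AM UTC (Oct 23).
Add 10 hours 10 minutes leg 3 → 1:48 PM UTC.
Add 1 hour and 47 minutes layover in Bellhaven → 3:35 PM UTC.
Add 11 hours 25 minutes leg 4 → 3:00 AM UTC (Oct 24).
Saltmere is UTC−10:00, so local arrival = 3:00 AM − 10:00 = 5:00 PM on Oct 23.

5:00 PM on October 23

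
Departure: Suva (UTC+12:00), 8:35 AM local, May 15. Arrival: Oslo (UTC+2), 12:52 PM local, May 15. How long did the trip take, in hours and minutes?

14 hours 17 minutes

Departure in UTC: 8:35 AM − 12:00 = 8:35 PM on May 14.
Arrival in UTC: 12:52 PM − 2:00 = 10:52 AM on May 15.
Elapsed = 10:52 AM − 8:35 PM (+1 day) = 14 hours 17 minutes.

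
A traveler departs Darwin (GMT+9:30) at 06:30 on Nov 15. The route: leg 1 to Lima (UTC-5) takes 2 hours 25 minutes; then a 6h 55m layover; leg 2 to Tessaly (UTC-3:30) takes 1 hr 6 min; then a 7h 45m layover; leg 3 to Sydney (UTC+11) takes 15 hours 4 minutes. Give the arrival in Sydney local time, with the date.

Convert departure to UTC: 06:30 − 9:30 = 21:00 UTC on Nov 14.
Add 2 hours and 25 minutes leg 1 → 23:25 UTC.
Add 6 hours and 55 minutes layover in Lima → 06:20 UTC (Nov 15).
Add 1 hour 6 minutes leg 2 → 07:26 UTC.
Add 7 hours 45 minutes layover in Tessaly → 15:11 UTC.
Add 15 hours 4 minutes leg 3 → 06:15 UTC (Nov 16).
Sydney is UTC+11:00, so local arrival = 06:15 + 11:00 = 17:15 on Nov 16.

17:15 on November 16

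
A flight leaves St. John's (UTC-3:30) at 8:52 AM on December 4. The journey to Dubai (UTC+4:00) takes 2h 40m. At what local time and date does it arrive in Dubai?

7:02 PM on Dec 4

Dubai is 7:30 ahead of St. John's.
After 2 hours and 40 minutes it is 11:32 AM in St. John's.
Shift by the zone difference: 11:32 AM + 7:30 = 7:02 PM on Dec 4 in Dubai.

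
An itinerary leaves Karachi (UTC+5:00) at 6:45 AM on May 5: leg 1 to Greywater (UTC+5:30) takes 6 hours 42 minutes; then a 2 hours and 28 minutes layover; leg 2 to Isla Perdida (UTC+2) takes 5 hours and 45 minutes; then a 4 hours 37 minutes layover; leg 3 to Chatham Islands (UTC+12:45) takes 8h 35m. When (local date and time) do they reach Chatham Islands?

Convert departure to UTC: 6:45 AM − 5:00 = 1:45 AM UTC on May 5.
Add 6 hours 42 minutes leg 1 → 8:27 AM UTC.
Add 2 hours 28 minutes layover in Greywater → 10:55 AM UTC.
Add 5 hours 45 minutes leg 2 → 4:40 PM UTC.
Add 4 hours and 37 minutes layover in Isla Perdida → 9:17 PM UTC.
Add 8 hours and 35 minutes leg 3 → 5:52 AM UTC (May 6).
Chatham Islands is UTC+12:45, so local arrival = 5:52 AM + 12:45 = 6:37 PM on May 6.

6:37 PM on May 6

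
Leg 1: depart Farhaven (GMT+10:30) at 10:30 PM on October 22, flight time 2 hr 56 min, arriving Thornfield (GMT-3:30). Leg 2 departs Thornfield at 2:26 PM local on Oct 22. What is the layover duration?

Convert departure to UTC: 10:30 PM − 10:30 = 12:00 PM UTC on Oct 22.
Add 2 hours 56 minutes flight time → 2:56 PM UTC.
Thornfield is UTC−3:30, so local arrival = 2:56 PM − 3:30 = 11:26 AM on Oct 22.
Layover = 2:26 PM − 11:26 AM = 3 hours.

3 hours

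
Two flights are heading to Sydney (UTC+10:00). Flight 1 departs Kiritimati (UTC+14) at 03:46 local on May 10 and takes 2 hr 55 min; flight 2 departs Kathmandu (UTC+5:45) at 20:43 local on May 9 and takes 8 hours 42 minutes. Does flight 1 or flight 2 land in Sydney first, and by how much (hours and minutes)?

Flight 1 in UTC: 03:46 − 14:00 = 13:46 on May 9.
+2 hours and 55 minutes → arrive 16:41 UTC on May 9.
Flight 2 in UTC: 20:43 − 5:45 = 14:58 on May 9.
+8 hours and 42 minutes → arrive 23:40 UTC on May 9.
Flight 1 lands earlier by 6 hours 59 minutes.

the first, by 6 hours 59 minutes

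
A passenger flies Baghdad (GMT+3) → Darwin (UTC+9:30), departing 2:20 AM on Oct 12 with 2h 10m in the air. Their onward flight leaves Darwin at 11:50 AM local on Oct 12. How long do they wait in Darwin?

Convert departure to UTC: 2:20 AM − 3:00 = 11:20 PM UTC on Oct 11.
Add 2 hours and 10 minutes flight time → 1:30 AM UTC (Oct 12).
Darwin is UTC+9:30, so local arrival = 1:30 AM + 9:30 = 11:00 AM on Oct 12.
Layover = 11:50 AM − 11:00 AM = 50 minutes.

50 minutes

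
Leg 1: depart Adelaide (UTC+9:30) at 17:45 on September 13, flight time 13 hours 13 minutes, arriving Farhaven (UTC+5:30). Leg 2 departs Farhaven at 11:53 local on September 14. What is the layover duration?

8 hours 55 minutes

Convert departure to UTC: 17:45 − 9:30 = 08:15 UTC on Sep 13.
Add 13 hours and 13 minutes flight time → 21:28 UTC.
Farhaven is UTC+5:30, so local arrival = 21:28 + 5:30 = 02:58 on Sep 14.
Layover = 11:53 − 02:58 = 8 hours 55 minutes.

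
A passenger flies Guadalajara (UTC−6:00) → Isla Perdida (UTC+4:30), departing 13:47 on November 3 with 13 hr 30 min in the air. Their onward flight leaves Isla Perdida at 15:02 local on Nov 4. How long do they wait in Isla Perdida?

Convert departure to UTC: 13:47 + 6:00 = 19:47 UTC on Nov 3.
Add 13 hours 30 minutes flight time → 09:17 UTC (Nov 4).
Isla Perdida is UTC+4:30, so local arrival = 09:17 + 4:30 = 13:47 on Nov 4.
Layover = 15:02 − 13:47 = 1 hour 15 minutes.

1 hour 15 minutes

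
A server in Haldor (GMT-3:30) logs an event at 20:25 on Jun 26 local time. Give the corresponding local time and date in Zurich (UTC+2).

01:55 on Jun 27

Zurich is 5:30 ahead of Haldor.
Shift by the zone difference: 20:25 + 5:30 = 01:55 on Jun 27 in Zurich.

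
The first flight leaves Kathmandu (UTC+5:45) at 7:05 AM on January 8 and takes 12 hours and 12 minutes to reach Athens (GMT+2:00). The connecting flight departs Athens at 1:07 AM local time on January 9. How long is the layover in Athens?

Convert departure to UTC: 7:05 AM − 5:45 = 1:20 AM UTC on Jan 8.
Add 12 hours and 12 minutes flight time → 1:32 PM UTC.
Athens is UTC+2:00, so local arrival = 1:32 PM + 2:00 = 3:32 PM on Jan 8.
Layover = 1:07 AM − 3:32 PM (+1 day) = 9 hours 35 minutes.

9 hours 35 minutes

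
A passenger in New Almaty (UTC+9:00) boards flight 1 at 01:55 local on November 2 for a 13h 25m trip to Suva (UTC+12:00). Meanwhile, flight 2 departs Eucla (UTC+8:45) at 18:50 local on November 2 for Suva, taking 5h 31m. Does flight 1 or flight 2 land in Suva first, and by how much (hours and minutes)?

Flight 1 in UTC: 01:55 − 9:00 = 16:55 on Nov 1.
+13 hours 25 minutes → arrive 06:20 UTC on Nov 2.
Flight 2 in UTC: 18:50 − 8:45 = 10:05 on Nov 2.
+5 hours and 31 minutes → arrive 15:36 UTC on Nov 2.
Flight 1 lands earlier by 9 hours 16 minutes.

the first, by 9 hours 16 minutes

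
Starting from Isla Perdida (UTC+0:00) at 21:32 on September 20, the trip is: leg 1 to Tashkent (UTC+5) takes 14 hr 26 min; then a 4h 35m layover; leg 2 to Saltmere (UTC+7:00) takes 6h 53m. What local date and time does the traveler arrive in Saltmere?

06:26 on Sep 22

Isla Perdida is at UTC+0, so departure is already 21:32 UTC on Sep 20.
Add 14 hours and 26 minutes leg 1 → 11:58 UTC (Sep 21).
Add 4 hours and 35 minutes layover in Tashkent → 16:33 UTC.
Add 6 hours and 53 minutes leg 2 → 23:26 UTC.
Saltmere is UTC+7:00, so local arrival = 23:26 + 7:00 = 06:26 on Sep 22.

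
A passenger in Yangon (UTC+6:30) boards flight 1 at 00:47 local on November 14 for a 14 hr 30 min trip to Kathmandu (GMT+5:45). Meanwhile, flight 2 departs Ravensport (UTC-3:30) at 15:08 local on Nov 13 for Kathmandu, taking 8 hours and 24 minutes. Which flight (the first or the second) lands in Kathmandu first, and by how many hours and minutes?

Flight 1 in UTC: 00:47 − 6:30 = 18:17 on Nov 13.
+14 hours and 30 minutes → arrive 08:47 UTC on Nov 14.
Flight 2 in UTC: 15:08 + 3:30 = 18:38 on Nov 13.
+8 hours and 24 minutes → arrive 03:02 UTC on Nov 14.
Flight 2 lands earlier by 5 hours 45 minutes.

the second, by 5 hours 45 minutes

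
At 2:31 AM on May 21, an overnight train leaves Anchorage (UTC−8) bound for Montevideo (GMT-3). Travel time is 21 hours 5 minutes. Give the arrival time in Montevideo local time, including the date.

4:36 AM on May 22

Convert departure to UTC: 2:31 AM + 8:00 = 10:31 AM UTC on May 21.
Add 21 hours 5 minutes travel time → 7:36 AM UTC (May 22).
Montevideo is UTC−3:00, so local arrival = 7:36 AM − 3:00 = 4:36 AM on May 22.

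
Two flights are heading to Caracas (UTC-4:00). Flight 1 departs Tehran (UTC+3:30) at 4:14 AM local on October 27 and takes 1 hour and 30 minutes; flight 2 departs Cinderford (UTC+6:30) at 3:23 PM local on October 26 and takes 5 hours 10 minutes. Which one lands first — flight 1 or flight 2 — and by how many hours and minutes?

the second, by 12 hours 11 minutes

Flight 1 in UTC: 4:14 AM − 3:30 = 12:44 AM on Oct 27.
+1 hour and 30 minutes → arrive 2:14 AM UTC on Oct 27.
Flight 2 in UTC: 3:23 PM − 6:30 = 8:53 AM on Oct 26.
+5 hours and 10 minutes → arrive 2:03 PM UTC on Oct 26.
Flight 2 lands earlier by 12 hours 11 minutes.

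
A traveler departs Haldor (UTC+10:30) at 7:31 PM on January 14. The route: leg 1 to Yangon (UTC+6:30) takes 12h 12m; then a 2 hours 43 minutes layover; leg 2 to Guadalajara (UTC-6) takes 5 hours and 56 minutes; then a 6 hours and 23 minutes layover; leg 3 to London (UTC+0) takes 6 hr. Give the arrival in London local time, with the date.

Convert departure to UTC: 7:31 PM − 10:30 = 9:01 AM UTC on Jan 14.
Add 12 hours and 12 minutes leg 1 → 9:13 PM UTC.
Add 2 hours 43 minutes layover in Yangon → 11:56 PM UTC.
Add 5 hours 56 minutes leg 2 → 5:52 AM UTC (Jan 15).
Add 6 hours and 23 minutes layover in Guadalajara → 12:15 PM UTC.
Add 6 hours leg 3 → 6:15 PM UTC.
London is UTC+0, so local arrival is the same: 6:15 PM on Jan 15.

6:15 PM on Jan 15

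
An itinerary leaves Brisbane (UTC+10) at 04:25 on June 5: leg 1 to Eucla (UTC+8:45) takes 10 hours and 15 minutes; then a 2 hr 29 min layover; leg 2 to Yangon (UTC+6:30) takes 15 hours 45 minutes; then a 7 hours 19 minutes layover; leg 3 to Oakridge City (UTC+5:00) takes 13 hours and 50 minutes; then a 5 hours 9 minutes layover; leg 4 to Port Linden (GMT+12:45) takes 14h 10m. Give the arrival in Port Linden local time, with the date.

04:07 on June 8

Convert departure to UTC: 04:25 − 10:00 = 18:25 UTC on Jun 4.
Add 10 hours 15 minutes leg 1 → 04:40 UTC (Jun 5).
Add 2 hours and 29 minutes layover in Eucla → 07:09 UTC.
Add 15 hours 45 minutes leg 2 → 22:54 UTC.
Add 7 hours 19 minutes layover in Yangon → 06:13 UTC (Jun 6).
Add 13 hours and 50 minutes leg 3 → 20:03 UTC.
Add 5 hours 9 minutes layover in Oakridge City → 01:12 UTC (Jun 7).
Add 14 hours and 10 minutes leg 4 → 15:22 UTC.
Port Linden is UTC+12:45, so local arrival = 15:22 + 12:45 = 04:07 on Jun 8.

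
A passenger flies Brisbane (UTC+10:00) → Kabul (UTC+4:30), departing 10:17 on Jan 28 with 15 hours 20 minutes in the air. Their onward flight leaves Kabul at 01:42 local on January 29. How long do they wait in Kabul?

5 hours 35 minutes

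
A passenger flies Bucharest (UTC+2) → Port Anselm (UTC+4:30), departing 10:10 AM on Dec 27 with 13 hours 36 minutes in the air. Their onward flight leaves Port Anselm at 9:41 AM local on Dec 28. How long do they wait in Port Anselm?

Convert departure to UTC: 10:10 AM − 2:00 = 8:10 AM UTC on Dec 27.
Add 13 hours and 36 minutes flight time → 9:46 PM UTC.
Port Anselm is UTC+4:30, so local arrival = 9:46 PM + 4:30 = 2:16 AM on Dec 28.
Layover = 9:41 AM − 2:16 AM = 7 hours 25 minutes.

7 hours 25 minutes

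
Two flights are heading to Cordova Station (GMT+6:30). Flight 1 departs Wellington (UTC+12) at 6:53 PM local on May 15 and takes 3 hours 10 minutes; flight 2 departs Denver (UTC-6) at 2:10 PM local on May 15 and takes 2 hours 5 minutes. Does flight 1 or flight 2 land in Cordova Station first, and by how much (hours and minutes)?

the first, by 12 hours 12 minutes

Flight 1 in UTC: 6:53 PM − 12:00 = 6:53 AM on May 15.
+3 hours and 10 minutes → arrive 10:03 AM UTC on May 15.
Flight 2 in UTC: 2:10 PM + 6:00 = 8:10 PM on May 15.
+2 hours and 5 minutes → arrive 10:15 PM UTC on May 15.
Flight 1 lands earlier by 12 hours 12 minutes.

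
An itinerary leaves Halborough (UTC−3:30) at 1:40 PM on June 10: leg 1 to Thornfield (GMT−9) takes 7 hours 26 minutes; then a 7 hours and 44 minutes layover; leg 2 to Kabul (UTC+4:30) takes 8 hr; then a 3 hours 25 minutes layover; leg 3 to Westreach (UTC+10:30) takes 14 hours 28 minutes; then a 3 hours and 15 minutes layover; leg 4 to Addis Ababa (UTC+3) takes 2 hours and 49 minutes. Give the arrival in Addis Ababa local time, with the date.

7:17 PM on June 12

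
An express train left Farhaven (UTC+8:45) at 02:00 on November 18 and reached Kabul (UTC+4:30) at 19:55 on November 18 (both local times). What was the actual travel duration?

22 hours 10 minutes

Departure in UTC: 02:00 − 8:45 = 17:15 on Nov 17.
Arrival in UTC: 19:55 − 4:30 = 15:25 on Nov 18.
Elapsed = 15:25 − 17:15 (+1 day) = 22 hours 10 minutes.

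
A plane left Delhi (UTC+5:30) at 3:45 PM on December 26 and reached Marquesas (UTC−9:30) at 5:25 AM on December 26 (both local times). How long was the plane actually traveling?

Departure in UTC: 3:45 PM − 5:30 = 10:15 AM on Dec 26.
Arrival in UTC: 5:25 AM + 9:30 = 2:55 PM on Dec 26.
Elapsed = 2:55 PM − 10:15 AM = 4 hours 40 minutes.

4 hours 40 minutes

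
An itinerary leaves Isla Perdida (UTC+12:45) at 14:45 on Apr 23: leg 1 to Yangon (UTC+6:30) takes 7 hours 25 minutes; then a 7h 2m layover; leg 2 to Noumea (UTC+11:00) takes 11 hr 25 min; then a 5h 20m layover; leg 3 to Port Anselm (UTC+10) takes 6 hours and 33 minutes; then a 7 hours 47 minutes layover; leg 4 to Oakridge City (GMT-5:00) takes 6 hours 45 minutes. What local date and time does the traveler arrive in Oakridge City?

01:17 on April 25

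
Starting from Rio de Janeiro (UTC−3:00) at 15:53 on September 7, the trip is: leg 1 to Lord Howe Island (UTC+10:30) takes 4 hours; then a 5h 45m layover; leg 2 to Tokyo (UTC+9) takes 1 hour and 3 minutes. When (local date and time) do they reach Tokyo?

14:41 on September 8

Convert departure to UTC: 15:53 + 3:00 = 18:53 UTC on Sep 7.
Add 4 hours leg 1 → 22:53 UTC.
Add 5 hours 45 minutes layover in Lord Howe Island → 04:38 UTC (Sep 8).
Add 1 hour and 3 minutes leg 2 → 05:41 UTC.
Tokyo is UTC+9:00, so local arrival = 05:41 + 9:00 = 14:41 on Sep 8.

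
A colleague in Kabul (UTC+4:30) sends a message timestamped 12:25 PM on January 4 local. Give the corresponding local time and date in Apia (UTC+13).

8:55 PM on Jan 4

Apia is 8:30 ahead of Kabul.
Shift by the zone difference: 12:25 PM + 8:30 = 8:55 PM on Jan 4 in Apia.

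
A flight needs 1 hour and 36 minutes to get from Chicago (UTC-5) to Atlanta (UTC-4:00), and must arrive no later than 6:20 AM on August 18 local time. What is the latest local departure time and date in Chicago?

Target arrival in UTC: 6:20 AM + 4:00 = 10:20 AM on Aug 18.
Subtract 1 hour and 36 minutes → departure 8:44 AM UTC on Aug 18.
Chicago is UTC−5:00: 8:44 AM − 5:00 = 3:44 AM on Aug 18.

3:44 AM on August 18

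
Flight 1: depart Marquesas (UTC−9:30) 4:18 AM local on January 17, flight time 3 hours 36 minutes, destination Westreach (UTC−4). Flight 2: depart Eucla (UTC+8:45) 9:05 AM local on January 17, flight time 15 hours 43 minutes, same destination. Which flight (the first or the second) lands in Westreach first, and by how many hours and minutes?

Flight 1 in UTC: 4:18 AM + 9:30 = 1:48 PM on Jan 17.
+3 hours and 36 minutes → arrive 5:24 PM UTC on Jan 17.
Flight 2 in UTC: 9:05 AM − 8:45 = 12:20 AM on Jan 17.
+15 hours 43 minutes → arrive 4:03 PM UTC on Jan 17.
Flight 2 lands earlier by 1 hour 21 minutes.

the second, by 1 hour 21 minutes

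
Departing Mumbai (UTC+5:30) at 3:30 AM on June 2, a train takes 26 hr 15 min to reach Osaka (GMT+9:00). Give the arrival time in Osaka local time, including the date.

Convert departure to UTC: 3:30 AM − 5:30 = 10:00 PM UTC on Jun 1.
Add 26 hours and 15 minutes travel time → 12:15 AM UTC (Jun 3).
Osaka is UTC+9:00, so local arrival = 12:15 AM + 9:00 = 9:15 AM on Jun 3.

9:15 AM on June 3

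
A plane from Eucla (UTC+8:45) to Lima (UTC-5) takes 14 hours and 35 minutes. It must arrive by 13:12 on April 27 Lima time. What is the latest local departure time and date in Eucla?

Target arrival in UTC: 13:12 + 5:00 = 18:12 on Apr 27.
Subtract 14 hours and 35 minutes → departure 03:37 UTC on Apr 27.
Eucla is UTC+8:45: 03:37 + 8:45 = 12:22 on Apr 27.

12:22 on April 27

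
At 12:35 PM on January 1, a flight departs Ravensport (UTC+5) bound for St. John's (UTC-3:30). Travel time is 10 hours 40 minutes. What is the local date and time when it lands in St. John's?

Convert departure to UTC: 12:35 PM − 5:00 = 7:35 AM UTC on Jan 1.
Add 10 hours and 40 minutes travel time → 6:15 PM UTC.
St. John's is UTC−3:30, so local arrival = 6:15 PM − 3:30 = 2:45 PM on Jan 1.

2:45 PM on January 1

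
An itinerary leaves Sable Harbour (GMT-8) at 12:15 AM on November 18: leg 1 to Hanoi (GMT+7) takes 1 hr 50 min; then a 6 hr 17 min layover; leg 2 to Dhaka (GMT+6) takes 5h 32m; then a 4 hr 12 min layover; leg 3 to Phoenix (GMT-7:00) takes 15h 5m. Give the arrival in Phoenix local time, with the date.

10:11 AM on November 19

Convert departure to UTC: 12:15 AM + 8:00 = 8:15 AM UTC on Nov 18.
Add 1 hour and 50 minutes leg 1 → 10:05 AM UTC.
Add 6 hours 17 minutes layover in Hanoi → 4:22 PM UTC.
Add 5 hours and 32 minutes leg 2 → 9:54 PM UTC.
Add 4 hours and 12 minutes layover in Dhaka → 2:06 AM UTC (Nov 19).
Add 15 hours 5 minutes leg 3 → 5:11 PM UTC.
Phoenix is UTC−7:00, so local arrival = 5:11 PM − 7:00 = 10:11 AM on Nov 19.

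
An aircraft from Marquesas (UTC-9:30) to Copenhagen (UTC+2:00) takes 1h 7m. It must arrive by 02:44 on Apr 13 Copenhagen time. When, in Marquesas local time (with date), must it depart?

Target arrival in UTC: 02:44 − 2:00 = 00:44 on Apr 13.
Subtract 1 hour 7 minutes → departure 23:37 UTC on Apr 12.
Marquesas is UTC−9:30: 23:37 − 9:30 = 14:07 on Apr 12.

14:07 on April 12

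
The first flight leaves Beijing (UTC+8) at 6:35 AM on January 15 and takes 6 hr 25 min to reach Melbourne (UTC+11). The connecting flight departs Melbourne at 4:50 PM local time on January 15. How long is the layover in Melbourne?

Convert departure to UTC: 6:35 AM − 8:00 = 10:35 PM UTC on Jan 14.
Add 6 hours 25 minutes flight time → 5:00 AM UTC (Jan 15).
Melbourne is UTC+11:00, so local arrival = 5:00 AM + 11:00 = 4:00 PM on Jan 15.
Layover = 4:50 PM − 4:00 PM = 50 minutes.

50 minutes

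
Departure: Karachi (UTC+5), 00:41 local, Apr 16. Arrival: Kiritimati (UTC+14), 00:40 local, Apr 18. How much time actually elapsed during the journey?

Departure in UTC: 00:41 − 5:00 = 19:41 on Apr 15.
Arrival in UTC: 00:40 − 14:00 = 10:40 on Apr 17.
Elapsed = 10:40 − 19:41 (+2 days) = 38 hours 59 minutes.

38 hours 59 minutes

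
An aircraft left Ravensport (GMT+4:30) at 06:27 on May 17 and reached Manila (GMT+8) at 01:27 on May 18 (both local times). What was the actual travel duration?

Departure in UTC: 06:27 − 4:30 = 01:57 on May 17.
Arrival in UTC: 01:27 − 8:00 = 17:27 on May 17.
Elapsed = 17:27 − 01:57 = 15 hours 30 minutes.

15 hours 30 minutes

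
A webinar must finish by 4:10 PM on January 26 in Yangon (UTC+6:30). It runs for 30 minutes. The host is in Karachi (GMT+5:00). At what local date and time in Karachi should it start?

Target end time in UTC: 4:10 PM − 6:30 = 9:40 AM on Jan 26.
Subtract 30 minutes → start 9:10 AM UTC on Jan 26.
Karachi is UTC+5:00: 9:10 AM + 5:00 = 2:10 PM on Jan 26.

2:10 PM on January 26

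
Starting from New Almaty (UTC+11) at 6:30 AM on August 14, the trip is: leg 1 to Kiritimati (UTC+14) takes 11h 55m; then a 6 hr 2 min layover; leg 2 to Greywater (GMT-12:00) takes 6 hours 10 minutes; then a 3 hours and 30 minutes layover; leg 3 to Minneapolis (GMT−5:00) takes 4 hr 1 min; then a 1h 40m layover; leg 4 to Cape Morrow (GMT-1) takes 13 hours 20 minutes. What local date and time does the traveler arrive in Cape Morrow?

Convert departure to UTC: 6:30 AM − 11:00 = 7:30 PM UTC on Aug 13.
Add 11 hours 55 minutes leg 1 → 7:25 AM UTC (Aug 14).
Add 6 hours and 2 minutes layover in Kiritimati → 1:27 PM UTC.
Add 6 hours and 10 minutes leg 2 → 7:37 PM UTC.
Add 3 hours 30 minutes layover in Greywater → 11:07 PM UTC.
Add 4 hours 1 minute leg 3 → 3:08 AM UTC (Aug 15).
Add 1 hour and 40 minutes layover in Minneapolis → 4:48 AM UTC.
Add 13 hours and 20 minutes leg 4 → 6:08 PM UTC.
Cape Morrow is UTC−1:00, so local arrival = 6:08 PM − 1:00 = 5:08 PM on Aug 15.

5:08 PM on August 15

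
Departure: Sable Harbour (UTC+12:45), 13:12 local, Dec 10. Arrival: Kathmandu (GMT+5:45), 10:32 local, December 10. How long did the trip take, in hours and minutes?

Kathmandu is 7:00 behind Sable Harbour.
Clock-face elapsed time (ignoring zones) is −2 hours 40 minutes.
Actual elapsed = −2 hours 40 minutes + 7:00 = 4 hours 20 minutes.

4 hours 20 minutes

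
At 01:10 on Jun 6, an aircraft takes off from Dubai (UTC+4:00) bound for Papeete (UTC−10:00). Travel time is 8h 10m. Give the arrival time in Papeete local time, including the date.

19:20 on Jun 5

Convert departure to UTC: 01:10 − 4:00 = 21:10 UTC on Jun 5.
Add 8 hours 10 minutes travel time → 05:20 UTC (Jun 6).
Papeete is UTC−10:00, so local arrival = 05:20 − 10:00 = 19:20 on Jun 5.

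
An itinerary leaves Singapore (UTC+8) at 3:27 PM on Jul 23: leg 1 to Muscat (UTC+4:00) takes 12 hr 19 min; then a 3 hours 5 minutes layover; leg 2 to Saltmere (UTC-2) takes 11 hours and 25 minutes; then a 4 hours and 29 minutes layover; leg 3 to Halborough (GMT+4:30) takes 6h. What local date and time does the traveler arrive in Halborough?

1:15 AM on Jul 25

Convert departure to UTC: 3:27 PM − 8:00 = 7:27 AM UTC on Jul 23.
Add 12 hours 19 minutes leg 1 → 7:46 PM UTC.
Add 3 hours and 5 minutes layover in Muscat → 10:51 PM UTC.
Add 11 hours 25 minutes leg 2 → 10:16 AM UTC (Jul 24).
Add 4 hours 29 minutes layover in Saltmere → 2:45 PM UTC.
Add 6 hours leg 3 → 8:45 PM UTC.
Halborough is UTC+4:30, so local arrival = 8:45 PM + 4:30 = 1:15 AM on Jul 25.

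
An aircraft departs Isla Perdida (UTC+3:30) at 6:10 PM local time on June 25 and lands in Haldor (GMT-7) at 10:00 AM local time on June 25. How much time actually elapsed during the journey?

2 hours 20 minutes

Haldor is 10:30 behind Isla Perdida.
Clock-face elapsed time (ignoring zones) is −8 hours 10 minutes.
Actual elapsed = −8 hours 10 minutes + 10:30 = 2 hours 20 minutes.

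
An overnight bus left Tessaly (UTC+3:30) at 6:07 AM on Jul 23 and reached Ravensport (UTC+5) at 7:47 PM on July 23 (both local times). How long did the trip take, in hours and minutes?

12 hours 10 minutes

Ravensport is 1:30 ahead of Tessaly.
Clock-face elapsed time (ignoring zones) is 13 hours 40 minutes.
Actual elapsed = 13 hours 40 minutes − 1:30 = 12 hours 10 minutes.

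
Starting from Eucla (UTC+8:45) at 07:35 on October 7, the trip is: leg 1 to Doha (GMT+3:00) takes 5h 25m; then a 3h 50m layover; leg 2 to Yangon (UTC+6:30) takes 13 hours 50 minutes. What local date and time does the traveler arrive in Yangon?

04:25 on Oct 8

Convert departure to UTC: 07:35 − 8:45 = 22:50 UTC on Oct 6.
Add 5 hours 25 minutes leg 1 → 04:15 UTC (Oct 7).
Add 3 hours and 50 minutes layover in Doha → 08:05 UTC.
Add 13 hours 50 minutes leg 2 → 21:55 UTC.
Yangon is UTC+6:30, so local arrival = 21:55 + 6:30 = 04:25 on Oct 8.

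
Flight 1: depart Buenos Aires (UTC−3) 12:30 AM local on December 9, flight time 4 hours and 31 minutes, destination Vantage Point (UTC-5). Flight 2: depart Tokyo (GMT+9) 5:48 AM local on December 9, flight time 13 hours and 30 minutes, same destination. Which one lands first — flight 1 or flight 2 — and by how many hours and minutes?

the first, by 2 hours 17 minutes

Flight 1 in UTC: 12:30 AM + 3:00 = 3:30 AM on Dec 9.
+4 hours 31 minutes → arrive 8:01 AM UTC on Dec 9.
Flight 2 in UTC: 5:48 AM − 9:00 = 8:48 PM on Dec 8.
+13 hours 30 minutes → arrive 10:18 AM UTC on Dec 9.
Flight 1 lands earlier by 2 hours 17 minutes.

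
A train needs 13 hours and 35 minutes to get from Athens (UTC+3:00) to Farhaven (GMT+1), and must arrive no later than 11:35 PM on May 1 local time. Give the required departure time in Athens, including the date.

Target arrival in UTC: 11:35 PM − 1:00 = 10:35 PM on May 1.
Subtract 13 hours and 35 minutes → departure 9:00 AM UTC on May 1.
Athens is UTC+3:00: 9:00 AM + 3:00 = 12:00 PM on May 1.

12:00 PM on May 1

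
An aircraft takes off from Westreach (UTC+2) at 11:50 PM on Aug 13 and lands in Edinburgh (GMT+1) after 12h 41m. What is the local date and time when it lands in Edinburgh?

11:31 AM on Aug 14

Convert departure to UTC: 11:50 PM − 2:00 = 9:50 PM UTC on Aug 13.
Add 12 hours and 41 minutes travel time → 10:31 AM UTC (Aug 14).
Edinburgh is UTC+1:00, so local arrival = 10:31 AM + 1:00 = 11:31 AM on Aug 14.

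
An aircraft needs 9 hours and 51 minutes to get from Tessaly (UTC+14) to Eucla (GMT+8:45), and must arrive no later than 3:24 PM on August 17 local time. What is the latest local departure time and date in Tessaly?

10:48 AM on August 17

Target arrival in UTC: 3:24 PM − 8:45 = 6:39 AM on Aug 17.
Subtract 9 hours and 51 minutes → departure 8:48 PM UTC on Aug 16.
Tessaly is UTC+14:00: 8:48 PM + 14:00 = 10:48 AM on Aug 17.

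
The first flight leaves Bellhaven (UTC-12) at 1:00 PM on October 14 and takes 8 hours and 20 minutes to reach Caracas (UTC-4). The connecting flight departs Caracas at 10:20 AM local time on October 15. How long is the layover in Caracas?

Convert departure to UTC: 1:00 PM + 12:00 = 1:00 AM UTC on Oct 15.
Add 8 hours 20 minutes flight time → 9:20 AM UTC.
Caracas is UTC−4:00, so local arrival = 9:20 AM − 4:00 = 5:20 AM on Oct 15.
Layover = 10:20 AM − 5:20 AM = 5 hours.

5 hours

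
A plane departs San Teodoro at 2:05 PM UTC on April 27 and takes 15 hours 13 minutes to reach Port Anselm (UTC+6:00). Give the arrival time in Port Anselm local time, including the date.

11:18 AM on April 28

Departure is given in UTC: 2:05 PM on Apr 27.
Add 15 hours 13 minutes → 5:18 AM UTC (Apr 28).
Port Anselm is UTC+6:00: 5:18 AM + 6:00 = 11:18 AM on Apr 28.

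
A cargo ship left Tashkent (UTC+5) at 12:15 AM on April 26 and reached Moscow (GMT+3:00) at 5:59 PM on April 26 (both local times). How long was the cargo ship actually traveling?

19 hours 44 minutes

Departure in UTC: 12:15 AM − 5:00 = 7:15 PM on Apr 25.
Arrival in UTC: 5:59 PM − 3:00 = 2:59 PM on Apr 26.
Elapsed = 2:59 PM − 7:15 PM (+1 day) = 19 hours 44 minutes.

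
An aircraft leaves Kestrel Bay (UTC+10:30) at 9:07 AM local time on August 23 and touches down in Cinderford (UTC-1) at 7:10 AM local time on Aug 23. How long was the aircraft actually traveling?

9 hours 33 minutes

Departure in UTC: 9:07 AM − 10:30 = 10:37 PM on Aug 22.
Arrival in UTC: 7:10 AM + 1:00 = 8:10 AM on Aug 23.
Elapsed = 8:10 AM − 10:37 PM (+1 day) = 9 hours 33 minutes.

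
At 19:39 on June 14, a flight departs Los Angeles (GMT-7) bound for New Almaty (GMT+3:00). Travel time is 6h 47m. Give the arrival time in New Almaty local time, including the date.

12:26 on Jun 15

New Almaty is 10:00 ahead of Los Angeles.
After 6 hours and 47 minutes it is 02:26 (Jun 15) in Los Angeles.
Shift by the zone difference: 02:26 + 10:00 = 12:26 on Jun 15 in New Almaty.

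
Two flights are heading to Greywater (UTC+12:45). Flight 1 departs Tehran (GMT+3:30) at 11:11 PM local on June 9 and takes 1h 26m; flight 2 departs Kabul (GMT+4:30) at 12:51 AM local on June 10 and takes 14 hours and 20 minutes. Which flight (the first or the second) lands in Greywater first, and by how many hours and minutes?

the first, by 13 hours 34 minutes

Flight 1 in UTC: 11:11 PM − 3:30 = 7:41 PM on Jun 9.
+1 hour and 26 minutes → arrive 9:07 PM UTC on Jun 9.
Flight 2 in UTC: 12:51 AM − 4:30 = 8:21 PM on Jun 9.
+14 hours and 20 minutes → arrive 10:41 AM UTC on Jun 10.
Flight 1 lands earlier by 13 hours 34 minutes.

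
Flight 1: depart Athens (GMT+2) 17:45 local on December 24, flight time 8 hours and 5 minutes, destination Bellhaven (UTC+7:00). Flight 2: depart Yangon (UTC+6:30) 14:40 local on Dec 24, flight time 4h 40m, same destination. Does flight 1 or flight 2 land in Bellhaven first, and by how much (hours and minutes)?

Flight 1 in UTC: 17:45 − 2:00 = 15:45 on Dec 24.
+8 hours and 5 minutes → arrive 23:50 UTC on Dec 24.
Flight 2 in UTC: 14:40 − 6:30 = 08:10 on Dec 24.
+4 hours 40 minutes → arrive 12:50 UTC on Dec 24.
Flight 2 lands earlier by 11 hours.

the second, by 11 hours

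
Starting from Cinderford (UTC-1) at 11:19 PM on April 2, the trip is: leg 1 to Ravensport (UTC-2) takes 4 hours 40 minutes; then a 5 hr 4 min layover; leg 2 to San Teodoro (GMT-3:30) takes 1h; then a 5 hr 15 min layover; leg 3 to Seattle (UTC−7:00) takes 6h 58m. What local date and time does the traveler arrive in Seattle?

Convert departure to UTC: 11:19 PM + 1:00 = 12:19 AM UTC on Apr 3.
Add 4 hours 40 minutes leg 1 → 4:59 AM UTC.
Add 5 hours 4 minutes layover in Ravensport → 10:03 AM UTC.
Add 1 hour leg 2 → 11:03 AM UTC.
Add 5 hours 15 minutes layover in San Teodoro → 4:18 PM UTC.
Add 6 hours and 58 minutes leg 3 → 11:16 PM UTC.
Seattle is UTC−7:00, so local arrival = 11:16 PM − 7:00 = 4:16 PM on Apr 3.

4:16 PM on April 3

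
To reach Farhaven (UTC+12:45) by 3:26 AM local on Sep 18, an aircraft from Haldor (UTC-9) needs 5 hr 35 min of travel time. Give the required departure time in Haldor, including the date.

12:06 AM on Sep 17

Target arrival in UTC: 3:26 AM − 12:45 = 2:41 PM on Sep 17.
Subtract 5 hours and 35 minutes → departure 9:06 AM UTC on Sep 17.
Haldor is UTC−9:00: 9:06 AM − 9:00 = 12:06 AM on Sep 17.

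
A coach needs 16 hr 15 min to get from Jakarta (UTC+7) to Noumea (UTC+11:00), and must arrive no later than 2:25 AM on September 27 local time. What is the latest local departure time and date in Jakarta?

6:10 AM on Sep 26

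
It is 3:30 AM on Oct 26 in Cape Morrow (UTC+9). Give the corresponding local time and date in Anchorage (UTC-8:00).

10:30 AM on October 25

Anchorage is 17:00 behind Cape Morrow.
Shift by the zone difference: 3:30 AM − 17:00 = 10:30 AM on Oct 25 in Anchorage.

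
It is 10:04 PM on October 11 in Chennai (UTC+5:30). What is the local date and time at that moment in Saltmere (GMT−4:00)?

In UTC: 10:04 PM − 5:30 = 4:34 PM on Oct 11.
Saltmere is UTC−4:00: 4:34 PM − 4:00 = 12:34 PM on Oct 11.

12:34 PM on Oct 11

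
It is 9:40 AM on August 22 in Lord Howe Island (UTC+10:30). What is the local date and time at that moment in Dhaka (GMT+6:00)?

In UTC: 9:40 AM − 10:30 = 11:10 PM on Aug 21.
Dhaka is UTC+6:00: 11:10 PM + 6:00 = 5:10 AM on Aug 22.

5:10 AM on August 22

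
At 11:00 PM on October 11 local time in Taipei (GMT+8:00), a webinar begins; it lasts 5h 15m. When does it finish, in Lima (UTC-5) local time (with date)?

3:15 PM on October 11

Convert start to UTC: 11:00 PM − 8:00 = 3:00 PM UTC on Oct 11.
Add 5 hours 15 minutes duration → 8:15 PM UTC.
Lima is UTC−5:00, so local end time = 8:15 PM − 5:00 = 3:15 PM on Oct 11.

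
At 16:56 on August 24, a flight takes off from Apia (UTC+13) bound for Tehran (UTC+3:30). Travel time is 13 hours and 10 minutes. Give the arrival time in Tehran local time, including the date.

Tehran is 9:30 behind Apia.
After 13 hours 10 minutes it is 06:06 (Aug 25) in Apia.
Shift by the zone difference: 06:06 − 9:30 = 20:36 on Aug 24 in Tehran.

20:36 on Aug 24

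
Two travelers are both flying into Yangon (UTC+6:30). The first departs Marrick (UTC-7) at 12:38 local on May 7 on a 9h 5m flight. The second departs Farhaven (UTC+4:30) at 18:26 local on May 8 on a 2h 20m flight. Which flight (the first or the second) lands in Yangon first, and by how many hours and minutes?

the first, by 11 hours 33 minutes

Flight 1 in UTC: 12:38 + 7:00 = 19:38 on May 7.
+9 hours 5 minutes → arrive 04:43 UTC on May 8.
Flight 2 in UTC: 18:26 − 4:30 = 13:56 on May 8.
+2 hours 20 minutes → arrive 16:16 UTC on May 8.
Flight 1 lands earlier by 11 hours 33 minutes.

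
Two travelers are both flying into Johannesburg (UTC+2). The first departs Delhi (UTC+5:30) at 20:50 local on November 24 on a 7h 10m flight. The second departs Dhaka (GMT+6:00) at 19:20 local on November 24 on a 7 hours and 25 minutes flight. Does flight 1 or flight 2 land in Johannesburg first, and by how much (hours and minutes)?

Flight 1 in UTC: 20:50 − 5:30 = 15:20 on Nov 24.
+7 hours 10 minutes → arrive 22:30 UTC on Nov 24.
Flight 2 in UTC: 19:20 − 6:00 = 13:20 on Nov 24.
+7 hours and 25 minutes → arrive 20:45 UTC on Nov 24.
Flight 2 lands earlier by 1 hour 45 minutes.

the second, by 1 hour 45 minutes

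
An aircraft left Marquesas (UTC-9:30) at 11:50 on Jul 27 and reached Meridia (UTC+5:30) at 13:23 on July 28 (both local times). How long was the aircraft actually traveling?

10 hours 33 minutes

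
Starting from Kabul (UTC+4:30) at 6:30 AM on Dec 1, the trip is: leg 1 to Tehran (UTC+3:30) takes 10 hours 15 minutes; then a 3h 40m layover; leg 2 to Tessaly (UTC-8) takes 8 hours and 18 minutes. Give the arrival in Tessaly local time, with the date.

Convert departure to UTC: 6:30 AM − 4:30 = 2:00 AM UTC on Dec 1.
Add 10 hours 15 minutes leg 1 → 12:15 PM UTC.
Add 3 hours and 40 minutes layover in Tehran → 3:55 PM UTC.
Add 8 hours and 18 minutes leg 2 → 12:13 AM UTC (Dec 2).
Tessaly is UTC−8:00, so local arrival = 12:13 AM − 8:00 = 4:13 PM on Dec 1.

4:13 PM on December 1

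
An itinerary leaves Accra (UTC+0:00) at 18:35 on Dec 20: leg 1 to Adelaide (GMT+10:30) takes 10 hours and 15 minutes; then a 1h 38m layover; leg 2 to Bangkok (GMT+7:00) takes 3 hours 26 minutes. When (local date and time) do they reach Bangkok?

16:54 on December 21

Accra is at UTC+0, so departure is already 18:35 UTC on Dec 20.
Add 10 hours 15 minutes leg 1 → 04:50 UTC (Dec 21).
Add 1 hour and 38 minutes layover in Adelaide → 06:28 UTC.
Add 3 hours 26 minutes leg 2 → 09:54 UTC.
Bangkok is UTC+7:00, so local arrival = 09:54 + 7:00 = 16:54 on Dec 21.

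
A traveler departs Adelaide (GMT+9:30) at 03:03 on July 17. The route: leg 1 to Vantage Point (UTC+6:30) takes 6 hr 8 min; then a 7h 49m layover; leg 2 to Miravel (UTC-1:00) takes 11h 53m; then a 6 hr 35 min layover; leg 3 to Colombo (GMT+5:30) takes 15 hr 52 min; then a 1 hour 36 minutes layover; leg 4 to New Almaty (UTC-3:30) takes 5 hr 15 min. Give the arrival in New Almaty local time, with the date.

Convert departure to UTC: 03:03 − 9:30 = 17:33 UTC on Jul 16.
Add 6 hours and 8 minutes leg 1 → 23:41 UTC.
Add 7 hours 49 minutes layover in Vantage Point → 07:30 UTC (Jul 17).
Add 11 hours 53 minutes leg 2 → 19:23 UTC.
Add 6 hours 35 minutes layover in Miravel → 01:58 UTC (Jul 18).
Add 15 hours 52 minutes leg 3 → 17:50 UTC.
Add 1 hour and 36 minutes layover in Colombo → 19:26 UTC.
Add 5 hours 15 minutes leg 4 → 00:41 UTC (Jul 19).
New Almaty is UTC−3:30, so local arrival = 00:41 − 3:30 = 21:11 on Jul 18.

21:11 on July 18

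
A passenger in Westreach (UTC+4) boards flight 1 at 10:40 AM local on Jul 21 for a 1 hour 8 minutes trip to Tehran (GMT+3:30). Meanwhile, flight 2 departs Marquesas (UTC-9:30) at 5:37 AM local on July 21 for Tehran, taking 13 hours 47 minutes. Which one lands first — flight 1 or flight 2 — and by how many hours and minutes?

the first, by 21 hours 6 minutes

Flight 1 in UTC: 10:40 AM − 4:00 = 6:40 AM on Jul 21.
+1 hour 8 minutes → arrive 7:48 AM UTC on Jul 21.
Flight 2 in UTC: 5:37 AM + 9:30 = 3:07 PM on Jul 21.
+13 hours and 47 minutes → arrive 4:54 AM UTC on Jul 22.
Flight 1 lands earlier by 21 hours 6 minutes.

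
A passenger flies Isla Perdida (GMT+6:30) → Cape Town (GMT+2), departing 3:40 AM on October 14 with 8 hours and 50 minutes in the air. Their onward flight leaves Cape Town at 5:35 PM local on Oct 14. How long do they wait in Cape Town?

9 hours 35 minutes

Convert departure to UTC: 3:40 AM − 6:30 = 9:10 PM UTC on Oct 13.
Add 8 hours and 50 minutes flight time → 6:00 AM UTC (Oct 14).
Cape Town is UTC+2:00, so local arrival = 6:00 AM + 2:00 = 8:00 AM on Oct 14.
Layover = 5:35 PM − 8:00 AM = 9 hours 35 minutes.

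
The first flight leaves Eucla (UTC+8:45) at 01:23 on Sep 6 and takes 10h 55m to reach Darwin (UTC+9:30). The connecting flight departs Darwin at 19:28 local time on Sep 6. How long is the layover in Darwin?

Convert departure to UTC: 01:23 − 8:45 = 16:38 UTC on Sep 5.
Add 10 hours and 55 minutes flight time → 03:33 UTC (Sep 6).
Darwin is UTC+9:30, so local arrival = 03:33 + 9:30 = 13:03 on Sep 6.
Layover = 19:28 − 13:03 = 6 hours 25 minutes.

6 hours 25 minutes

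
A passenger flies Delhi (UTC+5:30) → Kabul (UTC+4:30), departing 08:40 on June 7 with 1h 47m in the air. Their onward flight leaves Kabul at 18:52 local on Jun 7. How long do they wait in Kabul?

Convert departure to UTC: 08:40 − 5:30 = 03:10 UTC on Jun 7.
Add 1 hour 47 minutes flight time → 04:57 UTC.
Kabul is UTC+4:30, so local arrival = 04:57 + 4:30 = 09:27 on Jun 7.
Layover = 18:52 − 09:27 = 9 hours 25 minutes.

9 hours 25 minutes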